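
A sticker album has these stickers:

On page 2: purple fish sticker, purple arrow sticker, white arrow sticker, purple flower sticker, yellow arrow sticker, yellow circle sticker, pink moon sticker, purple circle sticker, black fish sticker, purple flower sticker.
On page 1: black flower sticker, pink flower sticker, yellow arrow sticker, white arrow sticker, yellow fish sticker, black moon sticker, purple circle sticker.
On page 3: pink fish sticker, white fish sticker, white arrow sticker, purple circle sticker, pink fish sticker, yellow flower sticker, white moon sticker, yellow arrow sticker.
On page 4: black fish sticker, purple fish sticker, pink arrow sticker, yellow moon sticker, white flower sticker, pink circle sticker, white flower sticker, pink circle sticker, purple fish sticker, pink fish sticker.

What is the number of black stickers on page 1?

2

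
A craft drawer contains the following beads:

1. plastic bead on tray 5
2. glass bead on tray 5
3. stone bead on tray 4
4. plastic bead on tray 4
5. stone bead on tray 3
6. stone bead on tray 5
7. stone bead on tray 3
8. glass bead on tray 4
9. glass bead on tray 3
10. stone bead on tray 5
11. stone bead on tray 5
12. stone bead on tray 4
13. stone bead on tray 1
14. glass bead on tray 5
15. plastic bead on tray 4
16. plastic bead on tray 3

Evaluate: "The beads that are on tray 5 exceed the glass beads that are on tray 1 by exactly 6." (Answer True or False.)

|beads on tray 5| = 6.
|glass beads on tray 1| = 0.
The claim requires 6 − 0 (= 6) to equal 6, which holds.

True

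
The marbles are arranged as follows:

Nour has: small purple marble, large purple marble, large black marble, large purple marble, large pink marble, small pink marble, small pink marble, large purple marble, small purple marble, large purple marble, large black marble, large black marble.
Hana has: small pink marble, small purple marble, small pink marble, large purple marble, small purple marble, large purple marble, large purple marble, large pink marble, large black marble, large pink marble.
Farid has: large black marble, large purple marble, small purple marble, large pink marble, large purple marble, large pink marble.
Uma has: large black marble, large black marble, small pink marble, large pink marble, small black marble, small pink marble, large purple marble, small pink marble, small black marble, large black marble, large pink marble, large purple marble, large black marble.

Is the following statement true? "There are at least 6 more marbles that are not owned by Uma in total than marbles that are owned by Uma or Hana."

|marbles that are not owned by Uma| = 28.
|marbles owned by Uma or Hana| = 23.
The claim requires 28 − 23 = 5 ≥ 6, which does not hold.

False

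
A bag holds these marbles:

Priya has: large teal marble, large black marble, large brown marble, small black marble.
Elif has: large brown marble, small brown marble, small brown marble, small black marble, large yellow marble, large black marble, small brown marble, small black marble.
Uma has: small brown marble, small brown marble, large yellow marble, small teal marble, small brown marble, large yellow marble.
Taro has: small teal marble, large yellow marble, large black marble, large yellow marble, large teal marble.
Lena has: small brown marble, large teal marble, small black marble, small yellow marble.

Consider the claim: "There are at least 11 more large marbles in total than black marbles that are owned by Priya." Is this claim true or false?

There are 13 large marbles.
Count of black marbles owned by Priya: 2.
The claim requires 13 − 2 = 11 ≥ 11, which holds.

True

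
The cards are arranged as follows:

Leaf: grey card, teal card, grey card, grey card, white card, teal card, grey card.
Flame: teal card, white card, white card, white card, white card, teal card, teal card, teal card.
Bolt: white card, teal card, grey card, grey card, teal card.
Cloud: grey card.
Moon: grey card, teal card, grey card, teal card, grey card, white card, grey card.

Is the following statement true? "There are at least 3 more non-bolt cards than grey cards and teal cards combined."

|non-bolt cards| = 23.
grey cards: 11; teal cards: 10; combined: 11 + 10 = 21.
The claim requires 23 − 21 = 2 ≥ 3, which does not hold.

False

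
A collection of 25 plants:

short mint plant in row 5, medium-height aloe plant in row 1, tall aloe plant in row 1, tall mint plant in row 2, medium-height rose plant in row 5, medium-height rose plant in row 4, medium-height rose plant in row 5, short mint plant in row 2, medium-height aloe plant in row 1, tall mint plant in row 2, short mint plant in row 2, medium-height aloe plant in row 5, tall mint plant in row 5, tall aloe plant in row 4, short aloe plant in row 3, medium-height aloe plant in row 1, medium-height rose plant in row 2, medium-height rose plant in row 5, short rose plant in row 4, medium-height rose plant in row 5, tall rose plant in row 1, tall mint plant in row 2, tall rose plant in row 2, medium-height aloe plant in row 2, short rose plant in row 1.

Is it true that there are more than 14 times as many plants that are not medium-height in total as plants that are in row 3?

plants that are not medium-height: 14.
plants in row 3: 1.
The claim requires 14 > 14 × 1 = 14, which does not hold.

False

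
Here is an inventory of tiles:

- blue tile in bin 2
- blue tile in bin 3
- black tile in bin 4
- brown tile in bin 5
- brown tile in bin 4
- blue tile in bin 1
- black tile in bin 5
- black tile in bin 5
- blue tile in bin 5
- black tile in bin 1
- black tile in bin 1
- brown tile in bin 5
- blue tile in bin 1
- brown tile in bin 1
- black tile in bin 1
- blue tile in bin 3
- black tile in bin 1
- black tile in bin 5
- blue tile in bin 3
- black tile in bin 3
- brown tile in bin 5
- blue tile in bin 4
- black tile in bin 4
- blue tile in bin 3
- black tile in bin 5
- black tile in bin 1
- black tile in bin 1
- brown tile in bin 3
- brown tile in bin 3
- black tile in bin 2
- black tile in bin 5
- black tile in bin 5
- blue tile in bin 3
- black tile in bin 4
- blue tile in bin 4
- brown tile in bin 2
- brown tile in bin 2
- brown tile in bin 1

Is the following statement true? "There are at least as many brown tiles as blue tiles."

|brown tiles| = 10.
|blue tiles| = 11.
The claim requires 10 ≥ 11, which does not hold.

False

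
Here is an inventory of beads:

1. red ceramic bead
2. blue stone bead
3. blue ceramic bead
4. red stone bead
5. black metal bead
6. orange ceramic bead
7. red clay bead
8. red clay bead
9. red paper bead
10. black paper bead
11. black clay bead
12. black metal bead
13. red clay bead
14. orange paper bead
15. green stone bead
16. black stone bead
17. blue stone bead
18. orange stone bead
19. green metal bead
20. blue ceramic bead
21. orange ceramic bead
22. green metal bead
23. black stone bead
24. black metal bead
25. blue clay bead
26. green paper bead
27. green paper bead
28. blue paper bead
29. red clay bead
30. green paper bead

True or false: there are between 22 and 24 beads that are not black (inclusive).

True

beads that are not black: 23.
The claim requires 22 ≤ 23 ≤ 24, which holds.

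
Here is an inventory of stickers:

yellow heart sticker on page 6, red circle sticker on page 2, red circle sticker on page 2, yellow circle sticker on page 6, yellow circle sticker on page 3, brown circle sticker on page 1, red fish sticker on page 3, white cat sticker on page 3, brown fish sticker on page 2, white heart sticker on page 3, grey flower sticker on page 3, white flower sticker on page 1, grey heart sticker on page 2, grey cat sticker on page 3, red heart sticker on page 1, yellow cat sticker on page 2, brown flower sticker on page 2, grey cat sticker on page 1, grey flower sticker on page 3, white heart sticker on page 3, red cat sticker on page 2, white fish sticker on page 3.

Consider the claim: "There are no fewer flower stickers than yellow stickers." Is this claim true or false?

True

|flower stickers| = 4.
|yellow stickers| = 4.
The claim requires 4 ≥ 4, which holds.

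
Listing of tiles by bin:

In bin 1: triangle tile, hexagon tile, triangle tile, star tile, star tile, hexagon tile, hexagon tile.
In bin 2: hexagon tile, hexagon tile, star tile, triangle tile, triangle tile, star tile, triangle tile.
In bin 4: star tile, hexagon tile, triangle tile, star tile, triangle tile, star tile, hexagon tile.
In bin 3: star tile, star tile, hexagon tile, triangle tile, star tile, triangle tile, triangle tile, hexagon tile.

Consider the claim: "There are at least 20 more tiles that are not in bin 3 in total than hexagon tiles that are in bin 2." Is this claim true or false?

|tiles that are not in bin 3| = 21.
|hexagon tiles in bin 2| = 2.
The claim requires 21 − 2 = 19 ≥ 20, which does not hold.

False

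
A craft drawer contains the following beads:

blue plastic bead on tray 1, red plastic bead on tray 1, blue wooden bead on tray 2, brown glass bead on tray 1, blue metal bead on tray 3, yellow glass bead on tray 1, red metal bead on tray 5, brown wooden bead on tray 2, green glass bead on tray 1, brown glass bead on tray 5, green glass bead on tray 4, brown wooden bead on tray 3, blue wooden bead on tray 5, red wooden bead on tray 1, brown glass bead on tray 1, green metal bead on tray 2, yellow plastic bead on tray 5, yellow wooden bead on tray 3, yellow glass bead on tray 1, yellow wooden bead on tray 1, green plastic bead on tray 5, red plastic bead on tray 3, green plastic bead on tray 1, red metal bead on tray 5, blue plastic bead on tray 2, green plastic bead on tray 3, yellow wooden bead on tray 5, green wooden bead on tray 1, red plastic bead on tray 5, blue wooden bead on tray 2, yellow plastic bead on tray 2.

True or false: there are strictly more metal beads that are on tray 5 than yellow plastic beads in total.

False

metal beads on tray 5: 2.
yellow plastic beads: 2.
The claim requires 2 > 2, which does not hold.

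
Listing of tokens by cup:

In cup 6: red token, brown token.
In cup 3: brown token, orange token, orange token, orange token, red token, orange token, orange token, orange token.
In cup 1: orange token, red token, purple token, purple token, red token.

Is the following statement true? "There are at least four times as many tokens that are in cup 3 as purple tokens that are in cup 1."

True

tokens in cup 3: 8.
purple tokens in cup 1: 2.
The claim requires 8 ≥ 4 × 2 = 8, which holds.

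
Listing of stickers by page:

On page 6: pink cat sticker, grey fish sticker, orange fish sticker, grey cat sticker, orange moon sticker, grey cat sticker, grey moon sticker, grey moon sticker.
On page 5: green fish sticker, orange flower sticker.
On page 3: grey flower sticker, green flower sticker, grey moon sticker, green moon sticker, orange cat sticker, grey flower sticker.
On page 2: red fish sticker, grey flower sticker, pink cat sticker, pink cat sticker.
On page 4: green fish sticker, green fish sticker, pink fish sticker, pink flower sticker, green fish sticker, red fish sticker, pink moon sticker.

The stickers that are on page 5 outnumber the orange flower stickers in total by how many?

stickers on page 5: 2.
orange flower stickers: 1.
2 − 1 = 1.

1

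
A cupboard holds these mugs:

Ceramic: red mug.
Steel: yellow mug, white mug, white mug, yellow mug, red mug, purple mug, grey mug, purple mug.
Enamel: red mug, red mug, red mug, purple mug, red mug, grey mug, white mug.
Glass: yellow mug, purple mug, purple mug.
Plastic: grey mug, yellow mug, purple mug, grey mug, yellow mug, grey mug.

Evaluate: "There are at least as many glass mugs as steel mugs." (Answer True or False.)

There are 3 glass mugs.
There are 8 steel mugs.
The claim requires 3 ≥ 8, which does not hold.

False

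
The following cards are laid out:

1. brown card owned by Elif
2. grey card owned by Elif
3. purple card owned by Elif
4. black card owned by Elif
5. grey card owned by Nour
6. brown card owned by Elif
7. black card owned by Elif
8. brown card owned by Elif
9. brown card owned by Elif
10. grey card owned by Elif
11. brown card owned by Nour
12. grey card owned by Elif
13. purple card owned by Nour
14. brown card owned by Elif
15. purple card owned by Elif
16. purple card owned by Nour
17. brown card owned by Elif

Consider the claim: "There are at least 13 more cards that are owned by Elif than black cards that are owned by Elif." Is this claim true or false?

False

|cards owned by Elif| = 13.
|black cards owned by Elif| = 2.
The claim requires 13 − 2 = 11 ≥ 13, which does not hold.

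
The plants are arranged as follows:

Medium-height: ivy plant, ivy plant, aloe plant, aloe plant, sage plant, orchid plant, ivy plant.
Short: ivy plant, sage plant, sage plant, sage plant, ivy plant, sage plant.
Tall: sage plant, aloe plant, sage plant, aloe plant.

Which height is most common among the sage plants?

Counts by height (restricted to sage plants): short 4, tall 2, medium-height 1.
The maximum is 4, held uniquely by short.

short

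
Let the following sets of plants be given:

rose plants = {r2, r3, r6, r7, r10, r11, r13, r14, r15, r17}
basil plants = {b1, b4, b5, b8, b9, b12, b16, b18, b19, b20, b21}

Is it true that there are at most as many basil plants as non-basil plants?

There are 11 basil plants.
There are 10 non-basil plants.
The claim requires 11 ≤ 10, which does not hold.

False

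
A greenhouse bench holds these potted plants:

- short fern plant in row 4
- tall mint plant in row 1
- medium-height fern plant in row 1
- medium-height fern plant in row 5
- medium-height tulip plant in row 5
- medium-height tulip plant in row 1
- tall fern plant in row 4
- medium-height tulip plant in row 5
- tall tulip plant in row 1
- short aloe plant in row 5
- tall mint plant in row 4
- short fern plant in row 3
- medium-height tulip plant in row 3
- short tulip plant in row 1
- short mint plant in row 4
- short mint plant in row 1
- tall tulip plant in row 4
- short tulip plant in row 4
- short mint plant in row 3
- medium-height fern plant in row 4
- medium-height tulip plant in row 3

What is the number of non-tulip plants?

12

Total plants: 21; with the excluded value: 9; remaining 21 − 9 = 12.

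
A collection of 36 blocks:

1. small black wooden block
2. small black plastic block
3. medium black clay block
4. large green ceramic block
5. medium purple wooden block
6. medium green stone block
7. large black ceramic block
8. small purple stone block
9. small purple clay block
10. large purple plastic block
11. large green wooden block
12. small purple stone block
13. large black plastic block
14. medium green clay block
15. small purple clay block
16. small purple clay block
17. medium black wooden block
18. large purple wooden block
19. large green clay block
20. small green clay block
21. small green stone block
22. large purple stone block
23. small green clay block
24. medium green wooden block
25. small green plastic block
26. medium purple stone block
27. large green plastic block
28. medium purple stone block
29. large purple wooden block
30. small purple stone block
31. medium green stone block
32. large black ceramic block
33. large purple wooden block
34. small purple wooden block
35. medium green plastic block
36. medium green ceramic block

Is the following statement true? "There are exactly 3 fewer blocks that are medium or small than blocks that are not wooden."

blocks that are medium or small: 24.
blocks that are not wooden: 27.
The claim requires 27 − 24 (= 3) to equal 3, which holds.

True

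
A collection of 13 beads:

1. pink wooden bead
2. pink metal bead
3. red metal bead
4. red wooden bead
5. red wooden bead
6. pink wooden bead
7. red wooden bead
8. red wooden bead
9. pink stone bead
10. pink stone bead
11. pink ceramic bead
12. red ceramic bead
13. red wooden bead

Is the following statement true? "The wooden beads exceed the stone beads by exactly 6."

There are 7 wooden beads.
There are 2 stone beads.
The claim requires 7 − 2 (= 5) to equal 6, which does not hold.

False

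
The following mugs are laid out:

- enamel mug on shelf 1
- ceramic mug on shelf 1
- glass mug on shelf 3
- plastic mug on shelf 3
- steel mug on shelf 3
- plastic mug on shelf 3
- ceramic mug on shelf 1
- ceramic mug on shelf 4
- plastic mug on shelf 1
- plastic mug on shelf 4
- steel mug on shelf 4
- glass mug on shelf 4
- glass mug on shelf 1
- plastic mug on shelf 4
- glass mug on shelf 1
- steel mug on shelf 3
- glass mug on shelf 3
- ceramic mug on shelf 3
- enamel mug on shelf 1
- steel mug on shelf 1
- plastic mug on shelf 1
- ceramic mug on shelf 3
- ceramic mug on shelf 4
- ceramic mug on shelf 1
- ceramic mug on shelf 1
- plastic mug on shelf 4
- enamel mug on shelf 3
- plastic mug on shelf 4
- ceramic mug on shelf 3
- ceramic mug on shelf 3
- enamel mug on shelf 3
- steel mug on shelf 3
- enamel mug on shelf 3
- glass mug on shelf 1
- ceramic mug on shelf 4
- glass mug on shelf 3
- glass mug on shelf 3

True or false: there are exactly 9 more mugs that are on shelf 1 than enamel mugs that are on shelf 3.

mugs on shelf 1: 12.
enamel mugs on shelf 3: 3.
The claim requires 12 − 3 (= 9) to equal 9, which holds.

True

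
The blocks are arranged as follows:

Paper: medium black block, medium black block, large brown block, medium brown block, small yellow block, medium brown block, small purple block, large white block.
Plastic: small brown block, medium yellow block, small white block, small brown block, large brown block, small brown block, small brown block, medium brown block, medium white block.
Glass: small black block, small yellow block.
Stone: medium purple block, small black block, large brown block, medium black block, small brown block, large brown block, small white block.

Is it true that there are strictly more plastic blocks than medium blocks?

False

plastic blocks: 9.
medium blocks: 9.
The claim requires 9 > 9, which does not hold.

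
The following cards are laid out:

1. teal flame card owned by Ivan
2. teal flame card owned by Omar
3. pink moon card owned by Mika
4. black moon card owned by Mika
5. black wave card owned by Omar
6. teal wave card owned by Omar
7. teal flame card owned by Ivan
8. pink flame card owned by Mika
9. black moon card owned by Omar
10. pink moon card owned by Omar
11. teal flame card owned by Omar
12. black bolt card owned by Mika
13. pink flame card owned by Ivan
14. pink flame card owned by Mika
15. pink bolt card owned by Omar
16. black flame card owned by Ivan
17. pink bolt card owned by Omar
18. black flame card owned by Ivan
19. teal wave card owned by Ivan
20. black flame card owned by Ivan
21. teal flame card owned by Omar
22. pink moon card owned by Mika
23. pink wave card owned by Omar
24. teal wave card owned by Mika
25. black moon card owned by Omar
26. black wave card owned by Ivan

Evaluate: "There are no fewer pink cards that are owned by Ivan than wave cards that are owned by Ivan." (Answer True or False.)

False

|pink cards owned by Ivan| = 1.
|wave cards owned by Ivan| = 2.
The claim requires 1 ≥ 2, which does not hold.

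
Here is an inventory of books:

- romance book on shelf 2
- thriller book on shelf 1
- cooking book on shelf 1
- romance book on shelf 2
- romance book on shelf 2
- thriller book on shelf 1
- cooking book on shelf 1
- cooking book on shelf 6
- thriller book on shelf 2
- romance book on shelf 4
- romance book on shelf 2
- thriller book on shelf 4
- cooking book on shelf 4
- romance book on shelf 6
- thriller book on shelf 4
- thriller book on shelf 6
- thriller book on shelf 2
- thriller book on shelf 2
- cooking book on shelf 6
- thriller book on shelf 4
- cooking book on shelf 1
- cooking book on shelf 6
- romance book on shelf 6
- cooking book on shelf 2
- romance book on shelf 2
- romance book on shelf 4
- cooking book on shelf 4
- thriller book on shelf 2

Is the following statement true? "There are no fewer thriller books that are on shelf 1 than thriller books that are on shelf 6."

True

|thriller books on shelf 1| = 2.
|thriller books on shelf 6| = 1.
The claim requires 2 ≥ 1, which holds.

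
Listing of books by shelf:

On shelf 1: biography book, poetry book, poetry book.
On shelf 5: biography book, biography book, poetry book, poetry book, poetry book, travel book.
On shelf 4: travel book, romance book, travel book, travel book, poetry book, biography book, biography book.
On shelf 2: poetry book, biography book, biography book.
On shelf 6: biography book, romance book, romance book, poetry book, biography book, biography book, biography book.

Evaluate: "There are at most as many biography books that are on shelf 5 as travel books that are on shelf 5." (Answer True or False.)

False

There are 2 biography books on shelf 5.
There is 1 travel book on shelf 5.
The claim requires 2 ≤ 1, which does not hold.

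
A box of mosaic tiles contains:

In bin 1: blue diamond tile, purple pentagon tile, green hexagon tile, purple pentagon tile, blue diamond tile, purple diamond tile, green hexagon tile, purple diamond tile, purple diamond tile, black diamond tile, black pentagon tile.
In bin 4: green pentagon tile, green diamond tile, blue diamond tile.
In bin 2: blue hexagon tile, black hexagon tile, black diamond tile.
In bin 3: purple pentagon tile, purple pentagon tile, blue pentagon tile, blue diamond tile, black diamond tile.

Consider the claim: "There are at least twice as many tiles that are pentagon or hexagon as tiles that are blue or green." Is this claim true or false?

False

|tiles that are pentagon or hexagon| = 11.
|tiles that are blue or green| = 10.
The claim requires 11 ≥ 2 × 10 = 20, which does not hold.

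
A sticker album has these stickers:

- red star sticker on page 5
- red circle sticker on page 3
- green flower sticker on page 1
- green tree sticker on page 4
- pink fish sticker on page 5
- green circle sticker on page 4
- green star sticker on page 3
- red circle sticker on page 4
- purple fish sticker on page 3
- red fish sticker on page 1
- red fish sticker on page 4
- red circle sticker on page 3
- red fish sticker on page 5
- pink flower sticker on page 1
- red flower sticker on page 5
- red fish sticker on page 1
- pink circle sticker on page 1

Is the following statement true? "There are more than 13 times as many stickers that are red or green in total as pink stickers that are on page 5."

stickers that are red or green: 13.
pink stickers on page 5: 1.
The claim requires 13 > 13 × 1 = 13, which does not hold.

False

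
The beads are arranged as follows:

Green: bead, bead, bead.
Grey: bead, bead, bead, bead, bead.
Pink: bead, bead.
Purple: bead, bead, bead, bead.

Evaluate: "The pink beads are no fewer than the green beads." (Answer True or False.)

False

|pink beads| = 2.
|green beads| = 3.
The claim requires 2 ≥ 3, which does not hold.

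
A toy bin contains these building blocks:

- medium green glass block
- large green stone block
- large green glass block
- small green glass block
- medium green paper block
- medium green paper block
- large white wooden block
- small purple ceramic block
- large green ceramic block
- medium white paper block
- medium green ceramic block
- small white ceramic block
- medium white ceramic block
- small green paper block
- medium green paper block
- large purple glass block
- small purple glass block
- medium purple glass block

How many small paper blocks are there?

1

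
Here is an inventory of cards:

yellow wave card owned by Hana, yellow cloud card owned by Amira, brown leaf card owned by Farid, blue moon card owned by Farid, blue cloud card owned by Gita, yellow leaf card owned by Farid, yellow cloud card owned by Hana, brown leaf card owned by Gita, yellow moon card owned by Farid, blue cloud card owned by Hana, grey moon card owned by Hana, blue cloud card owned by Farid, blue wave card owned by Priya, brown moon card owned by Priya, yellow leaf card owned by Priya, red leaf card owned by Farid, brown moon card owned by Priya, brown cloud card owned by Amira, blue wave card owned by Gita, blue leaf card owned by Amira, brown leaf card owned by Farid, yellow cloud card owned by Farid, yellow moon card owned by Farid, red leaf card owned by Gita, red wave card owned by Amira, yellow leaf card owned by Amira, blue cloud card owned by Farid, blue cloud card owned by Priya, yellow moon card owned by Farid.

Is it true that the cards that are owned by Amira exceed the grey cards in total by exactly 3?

Count of cards owned by Amira: 5.
There is 1 grey card.
The claim requires 5 − 1 (= 4) to equal 3, which does not hold.

False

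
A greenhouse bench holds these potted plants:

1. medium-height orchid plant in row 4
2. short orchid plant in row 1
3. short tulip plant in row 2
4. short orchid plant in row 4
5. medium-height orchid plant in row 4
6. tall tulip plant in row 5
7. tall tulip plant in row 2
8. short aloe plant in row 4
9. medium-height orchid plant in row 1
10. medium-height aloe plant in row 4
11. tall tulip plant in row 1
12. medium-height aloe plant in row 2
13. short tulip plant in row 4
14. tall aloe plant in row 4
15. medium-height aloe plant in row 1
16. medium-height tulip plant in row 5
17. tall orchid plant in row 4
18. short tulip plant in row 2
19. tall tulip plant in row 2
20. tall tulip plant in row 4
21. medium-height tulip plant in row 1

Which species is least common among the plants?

aloe

Counts by species: tulip 10, orchid 6, aloe 5.
The minimum is 5, held uniquely by aloe.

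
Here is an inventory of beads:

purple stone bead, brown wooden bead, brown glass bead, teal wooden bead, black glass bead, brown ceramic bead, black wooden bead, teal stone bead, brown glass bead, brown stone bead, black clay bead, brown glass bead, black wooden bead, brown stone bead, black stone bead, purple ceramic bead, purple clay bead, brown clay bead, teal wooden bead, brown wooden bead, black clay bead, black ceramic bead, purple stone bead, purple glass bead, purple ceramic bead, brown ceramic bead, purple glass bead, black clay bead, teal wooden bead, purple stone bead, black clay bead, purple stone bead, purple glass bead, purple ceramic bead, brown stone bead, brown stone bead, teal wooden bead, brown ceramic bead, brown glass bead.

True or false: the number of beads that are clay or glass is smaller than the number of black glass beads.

False

There are 14 beads that are clay or glass.
There is 1 black glass bead.
The claim requires 14 < 1, which does not hold.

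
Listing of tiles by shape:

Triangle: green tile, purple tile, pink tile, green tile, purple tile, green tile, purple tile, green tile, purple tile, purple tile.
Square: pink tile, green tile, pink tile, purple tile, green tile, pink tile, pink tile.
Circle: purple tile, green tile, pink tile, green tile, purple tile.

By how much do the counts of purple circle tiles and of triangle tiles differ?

purple circle tiles: 2. triangle tiles: 10.
|2 − 10| = 10 − 2 = 8.

8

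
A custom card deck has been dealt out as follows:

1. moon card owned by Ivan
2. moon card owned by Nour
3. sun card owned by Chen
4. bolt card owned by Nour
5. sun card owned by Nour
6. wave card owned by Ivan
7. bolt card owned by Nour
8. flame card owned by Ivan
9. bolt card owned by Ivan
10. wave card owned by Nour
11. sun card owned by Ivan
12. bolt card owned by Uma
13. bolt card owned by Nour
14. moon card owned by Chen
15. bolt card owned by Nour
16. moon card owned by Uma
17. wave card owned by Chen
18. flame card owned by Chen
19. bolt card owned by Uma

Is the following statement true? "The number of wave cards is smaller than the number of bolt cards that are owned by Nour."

|wave cards| = 3.
|bolt cards owned by Nour| = 4.
The claim requires 3 < 4, which holds.

True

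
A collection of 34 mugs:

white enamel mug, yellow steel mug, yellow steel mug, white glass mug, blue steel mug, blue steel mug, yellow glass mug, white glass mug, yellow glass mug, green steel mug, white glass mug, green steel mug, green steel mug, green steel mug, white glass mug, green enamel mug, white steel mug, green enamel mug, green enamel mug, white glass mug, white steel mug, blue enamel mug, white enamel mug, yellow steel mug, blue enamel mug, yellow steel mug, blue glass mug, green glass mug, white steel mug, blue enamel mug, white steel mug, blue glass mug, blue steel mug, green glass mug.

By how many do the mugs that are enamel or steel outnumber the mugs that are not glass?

mugs that are enamel or steel: 23.
mugs that are not glass: 23.
23 − 23 = 0.

0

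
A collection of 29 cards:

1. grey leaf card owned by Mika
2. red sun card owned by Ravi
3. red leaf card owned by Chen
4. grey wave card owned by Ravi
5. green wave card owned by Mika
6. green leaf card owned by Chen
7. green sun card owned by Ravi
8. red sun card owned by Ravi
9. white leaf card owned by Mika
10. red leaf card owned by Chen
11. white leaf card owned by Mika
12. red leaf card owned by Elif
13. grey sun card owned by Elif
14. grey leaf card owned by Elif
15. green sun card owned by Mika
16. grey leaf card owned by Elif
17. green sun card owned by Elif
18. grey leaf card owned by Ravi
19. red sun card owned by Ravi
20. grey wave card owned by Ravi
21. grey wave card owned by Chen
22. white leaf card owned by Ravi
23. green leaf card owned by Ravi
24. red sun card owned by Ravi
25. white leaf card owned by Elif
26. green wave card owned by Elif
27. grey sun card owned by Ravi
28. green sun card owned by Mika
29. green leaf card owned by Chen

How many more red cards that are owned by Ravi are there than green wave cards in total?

red cards owned by Ravi: 4.
green wave cards: 2.
4 − 2 = 2.

2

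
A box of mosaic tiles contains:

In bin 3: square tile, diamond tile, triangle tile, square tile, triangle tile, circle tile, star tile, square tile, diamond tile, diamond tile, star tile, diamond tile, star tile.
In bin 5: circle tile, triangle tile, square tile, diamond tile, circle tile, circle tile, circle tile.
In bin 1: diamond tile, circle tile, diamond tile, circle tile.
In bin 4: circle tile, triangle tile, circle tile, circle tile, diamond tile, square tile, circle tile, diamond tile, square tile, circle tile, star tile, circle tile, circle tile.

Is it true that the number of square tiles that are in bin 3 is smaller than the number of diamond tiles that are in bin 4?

False

|square tiles in bin 3| = 3.
|diamond tiles in bin 4| = 2.
The claim requires 3 < 2, which does not hold.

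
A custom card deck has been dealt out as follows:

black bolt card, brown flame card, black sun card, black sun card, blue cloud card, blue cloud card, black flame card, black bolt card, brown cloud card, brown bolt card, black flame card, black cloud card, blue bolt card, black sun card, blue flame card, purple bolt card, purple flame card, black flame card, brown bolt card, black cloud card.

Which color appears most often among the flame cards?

black

Counts by color (restricted to flame cards): black 3, purple 1, blue 1, brown 1.
The maximum is 3, held uniquely by black.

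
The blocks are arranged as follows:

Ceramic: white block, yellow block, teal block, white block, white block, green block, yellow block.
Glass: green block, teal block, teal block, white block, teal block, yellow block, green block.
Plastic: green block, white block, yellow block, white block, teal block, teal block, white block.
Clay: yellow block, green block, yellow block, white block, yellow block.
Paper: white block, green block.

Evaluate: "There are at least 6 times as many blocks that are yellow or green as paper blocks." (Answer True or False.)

True

blocks that are yellow or green: 13.
paper blocks: 2.
The claim requires 13 ≥ 6 × 2 = 12, which holds.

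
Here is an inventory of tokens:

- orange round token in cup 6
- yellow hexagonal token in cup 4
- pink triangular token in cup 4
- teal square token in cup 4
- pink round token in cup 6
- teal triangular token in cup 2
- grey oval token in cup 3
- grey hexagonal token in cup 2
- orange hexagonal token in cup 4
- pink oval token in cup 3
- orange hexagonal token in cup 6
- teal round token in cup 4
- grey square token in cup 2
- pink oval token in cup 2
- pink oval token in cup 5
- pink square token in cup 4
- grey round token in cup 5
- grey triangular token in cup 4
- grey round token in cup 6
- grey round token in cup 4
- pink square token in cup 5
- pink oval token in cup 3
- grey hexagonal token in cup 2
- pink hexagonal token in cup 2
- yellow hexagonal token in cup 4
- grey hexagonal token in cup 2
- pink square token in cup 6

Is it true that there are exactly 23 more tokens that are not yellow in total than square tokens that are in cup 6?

False

There are 25 tokens that are not yellow.
There is 1 square token in cup 6.
The claim requires 25 − 1 (= 24) to equal 23, which does not hold.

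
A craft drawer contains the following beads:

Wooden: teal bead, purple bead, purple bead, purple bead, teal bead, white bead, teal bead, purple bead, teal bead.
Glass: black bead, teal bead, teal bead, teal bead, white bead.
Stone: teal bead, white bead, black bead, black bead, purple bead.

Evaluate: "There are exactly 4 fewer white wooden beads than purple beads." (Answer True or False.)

True

white wooden beads: 1.
purple beads: 5.
The claim requires 5 − 1 (= 4) to equal 4, which holds.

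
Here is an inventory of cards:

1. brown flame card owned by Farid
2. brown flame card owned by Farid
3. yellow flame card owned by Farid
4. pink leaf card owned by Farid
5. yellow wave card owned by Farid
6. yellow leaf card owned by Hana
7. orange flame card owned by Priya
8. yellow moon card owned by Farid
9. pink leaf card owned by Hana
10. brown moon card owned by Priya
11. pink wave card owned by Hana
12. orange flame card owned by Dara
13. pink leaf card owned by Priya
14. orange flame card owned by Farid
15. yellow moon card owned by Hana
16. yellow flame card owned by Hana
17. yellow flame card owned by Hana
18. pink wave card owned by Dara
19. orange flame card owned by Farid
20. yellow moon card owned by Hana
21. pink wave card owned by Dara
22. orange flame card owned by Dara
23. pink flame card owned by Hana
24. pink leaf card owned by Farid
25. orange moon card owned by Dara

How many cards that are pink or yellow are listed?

pink: 8; yellow: 8; together 8 + 8 = 16.

16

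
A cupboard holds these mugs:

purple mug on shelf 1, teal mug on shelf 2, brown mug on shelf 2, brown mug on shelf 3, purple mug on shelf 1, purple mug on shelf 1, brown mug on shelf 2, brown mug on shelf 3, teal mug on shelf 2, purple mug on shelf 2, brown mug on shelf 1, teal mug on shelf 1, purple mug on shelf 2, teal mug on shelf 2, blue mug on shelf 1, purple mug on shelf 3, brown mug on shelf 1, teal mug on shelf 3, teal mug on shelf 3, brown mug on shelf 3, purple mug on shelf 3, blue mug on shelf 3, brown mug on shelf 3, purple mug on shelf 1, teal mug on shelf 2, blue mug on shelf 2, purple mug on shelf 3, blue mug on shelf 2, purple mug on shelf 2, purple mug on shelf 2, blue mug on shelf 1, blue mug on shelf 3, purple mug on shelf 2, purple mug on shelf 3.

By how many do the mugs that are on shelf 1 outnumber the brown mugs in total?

1

mugs on shelf 1: 9.
brown mugs: 8.
9 − 8 = 1.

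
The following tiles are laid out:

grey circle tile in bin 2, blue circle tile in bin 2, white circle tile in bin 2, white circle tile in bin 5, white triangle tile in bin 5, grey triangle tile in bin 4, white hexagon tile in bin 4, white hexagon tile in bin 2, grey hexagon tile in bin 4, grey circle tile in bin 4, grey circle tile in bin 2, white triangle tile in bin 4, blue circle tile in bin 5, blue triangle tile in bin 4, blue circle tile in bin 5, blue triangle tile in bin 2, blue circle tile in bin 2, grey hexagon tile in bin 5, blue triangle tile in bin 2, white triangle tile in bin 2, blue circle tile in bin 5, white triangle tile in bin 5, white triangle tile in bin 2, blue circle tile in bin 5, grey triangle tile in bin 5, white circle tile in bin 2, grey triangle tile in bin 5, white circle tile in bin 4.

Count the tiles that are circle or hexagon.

17

circle: 13; hexagon: 4; together 13 + 4 = 17.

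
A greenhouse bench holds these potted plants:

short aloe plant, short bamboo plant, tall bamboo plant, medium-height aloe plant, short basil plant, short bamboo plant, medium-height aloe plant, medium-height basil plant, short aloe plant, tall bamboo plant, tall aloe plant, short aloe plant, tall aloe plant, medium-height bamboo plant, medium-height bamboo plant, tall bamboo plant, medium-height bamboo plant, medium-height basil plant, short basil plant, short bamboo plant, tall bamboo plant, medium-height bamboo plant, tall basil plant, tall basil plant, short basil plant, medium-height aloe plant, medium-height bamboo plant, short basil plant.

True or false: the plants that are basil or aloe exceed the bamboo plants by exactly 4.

True

|plants that are basil or aloe| = 16.
|bamboo plants| = 12.
The claim requires 16 − 12 (= 4) to equal 4, which holds.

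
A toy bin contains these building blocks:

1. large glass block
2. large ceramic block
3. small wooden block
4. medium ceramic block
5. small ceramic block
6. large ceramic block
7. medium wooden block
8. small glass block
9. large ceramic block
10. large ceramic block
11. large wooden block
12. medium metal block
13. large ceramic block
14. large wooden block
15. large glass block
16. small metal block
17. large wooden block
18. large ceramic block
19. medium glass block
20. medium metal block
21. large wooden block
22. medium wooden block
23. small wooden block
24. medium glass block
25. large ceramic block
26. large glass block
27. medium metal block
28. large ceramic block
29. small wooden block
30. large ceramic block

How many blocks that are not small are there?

24

Total blocks: 30; with the excluded value: 6; remaining 30 − 6 = 24.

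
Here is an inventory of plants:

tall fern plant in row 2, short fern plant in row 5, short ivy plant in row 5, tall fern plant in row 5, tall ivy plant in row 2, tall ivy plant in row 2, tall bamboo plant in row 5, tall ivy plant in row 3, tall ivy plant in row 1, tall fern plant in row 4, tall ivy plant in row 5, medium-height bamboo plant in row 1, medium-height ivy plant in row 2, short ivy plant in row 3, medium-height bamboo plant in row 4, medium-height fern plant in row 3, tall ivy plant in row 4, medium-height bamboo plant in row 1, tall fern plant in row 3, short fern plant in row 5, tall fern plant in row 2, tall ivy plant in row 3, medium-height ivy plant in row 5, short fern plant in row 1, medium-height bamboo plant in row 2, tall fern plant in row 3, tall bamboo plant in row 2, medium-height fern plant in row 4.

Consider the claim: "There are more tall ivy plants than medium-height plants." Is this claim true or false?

tall ivy plants: 7.
medium-height plants: 8.
The claim requires 7 > 8, which does not hold.

False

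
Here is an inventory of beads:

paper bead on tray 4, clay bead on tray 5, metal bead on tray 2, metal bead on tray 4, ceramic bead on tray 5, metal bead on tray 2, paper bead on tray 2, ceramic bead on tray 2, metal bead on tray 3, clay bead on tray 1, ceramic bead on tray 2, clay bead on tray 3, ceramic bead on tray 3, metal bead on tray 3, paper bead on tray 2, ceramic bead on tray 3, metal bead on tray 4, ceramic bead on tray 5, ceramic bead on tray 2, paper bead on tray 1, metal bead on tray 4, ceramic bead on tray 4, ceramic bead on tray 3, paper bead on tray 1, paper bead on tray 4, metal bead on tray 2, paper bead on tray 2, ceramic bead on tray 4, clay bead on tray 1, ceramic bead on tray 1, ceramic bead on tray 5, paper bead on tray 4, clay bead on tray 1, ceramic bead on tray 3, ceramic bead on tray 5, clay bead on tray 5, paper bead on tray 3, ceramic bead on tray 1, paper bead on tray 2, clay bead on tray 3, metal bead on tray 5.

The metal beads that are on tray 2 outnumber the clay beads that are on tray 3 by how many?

metal beads on tray 2: 3.
clay beads on tray 3: 2.
3 − 2 = 1.

1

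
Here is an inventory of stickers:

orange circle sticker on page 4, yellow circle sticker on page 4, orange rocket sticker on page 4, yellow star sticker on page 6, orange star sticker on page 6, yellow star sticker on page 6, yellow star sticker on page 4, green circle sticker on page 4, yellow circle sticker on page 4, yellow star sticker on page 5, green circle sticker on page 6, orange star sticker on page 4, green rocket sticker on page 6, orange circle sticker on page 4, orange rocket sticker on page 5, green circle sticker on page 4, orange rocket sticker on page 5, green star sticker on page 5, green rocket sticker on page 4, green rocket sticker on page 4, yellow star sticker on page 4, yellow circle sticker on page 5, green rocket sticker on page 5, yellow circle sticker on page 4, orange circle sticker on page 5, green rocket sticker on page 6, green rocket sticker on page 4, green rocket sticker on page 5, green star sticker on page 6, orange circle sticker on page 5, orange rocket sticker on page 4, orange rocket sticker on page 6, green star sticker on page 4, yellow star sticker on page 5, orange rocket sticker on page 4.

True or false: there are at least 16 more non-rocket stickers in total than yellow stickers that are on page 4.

non-rocket stickers: 22.
yellow stickers on page 4: 5.
The claim requires 22 − 5 = 17 ≥ 16, which holds.

True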